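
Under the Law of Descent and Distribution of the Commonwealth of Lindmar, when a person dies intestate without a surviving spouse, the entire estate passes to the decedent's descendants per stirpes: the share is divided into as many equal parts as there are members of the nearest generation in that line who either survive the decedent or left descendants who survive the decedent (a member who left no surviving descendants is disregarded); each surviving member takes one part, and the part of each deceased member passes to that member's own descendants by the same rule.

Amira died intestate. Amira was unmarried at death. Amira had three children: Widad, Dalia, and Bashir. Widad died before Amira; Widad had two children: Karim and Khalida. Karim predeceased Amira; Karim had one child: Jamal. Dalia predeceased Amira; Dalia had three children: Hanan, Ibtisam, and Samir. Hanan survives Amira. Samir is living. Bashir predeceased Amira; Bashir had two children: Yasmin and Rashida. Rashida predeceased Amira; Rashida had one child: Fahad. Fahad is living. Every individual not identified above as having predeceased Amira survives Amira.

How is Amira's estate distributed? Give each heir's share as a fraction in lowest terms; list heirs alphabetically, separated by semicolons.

Fahad 1/6; Hanan 1/9; Ibtisam 1/9; Jamal 1/6; Khalida 1/6; Samir 1/9; Yasmin 1/6

There is no surviving spouse, so the entire estate passes to Amira's descendants per stirpes.
The estate is divided into 3 equal shares of 1/3 among Widad, Dalia, Bashir.
Widad predeceased; the 1/3 allotted to Widad's branch passes to Widad's issue by representation.
The 1/3 is divided into 2 equal shares of 1/6 among Karim, Khalida.
Karim predeceased; the 1/6 allotted to Karim's branch passes to Karim's issue by representation.
Jamal is the sole taker at this level and receives the full 1/6.
Khalida is living and takes 1/6.
Dalia predeceased; the 1/3 allotted to Dalia's branch passes to Dalia's issue by representation.
The 1/3 is divided into 3 equal shares of 1/9 among Hanan, Ibtisam, Samir.
Hanan is living and takes 1/9.
Ibtisam is living and takes 1/9.
Samir is living and takes 1/9.
Bashir predeceased; the 1/3 allotted to Bashir's branch passes to Bashir's issue by representation.
The 1/3 is divided into 2 equal shares of 1/6 among Yasmin, Rashida.
Yasmin is living and takes 1/6.
Rashida predeceased; the 1/6 allotted to Rashida's branch passes to Rashida's issue by representation.
Fahad is the sole taker at this level and receives the full 1/6.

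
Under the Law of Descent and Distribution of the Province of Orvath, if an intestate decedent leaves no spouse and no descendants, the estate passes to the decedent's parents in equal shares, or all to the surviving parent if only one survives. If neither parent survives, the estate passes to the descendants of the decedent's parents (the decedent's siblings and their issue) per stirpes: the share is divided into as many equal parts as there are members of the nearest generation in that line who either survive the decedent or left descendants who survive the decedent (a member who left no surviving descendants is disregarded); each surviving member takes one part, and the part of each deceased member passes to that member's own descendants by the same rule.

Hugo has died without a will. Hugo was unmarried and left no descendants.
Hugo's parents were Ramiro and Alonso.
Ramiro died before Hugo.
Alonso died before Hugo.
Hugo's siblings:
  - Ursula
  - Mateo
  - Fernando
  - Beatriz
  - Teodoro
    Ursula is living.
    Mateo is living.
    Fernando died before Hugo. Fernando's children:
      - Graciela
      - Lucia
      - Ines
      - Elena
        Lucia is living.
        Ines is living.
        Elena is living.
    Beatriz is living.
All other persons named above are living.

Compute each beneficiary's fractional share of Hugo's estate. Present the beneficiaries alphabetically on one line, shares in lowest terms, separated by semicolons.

Beatriz 1/5; Elena 1/20; Graciela 1/20; Ines 1/20; Lucia 1/20; Mateo 1/5; Teodoro 1/5; Ursula 1/5

Neither parent survives and there are no descendants, so the estate passes to Hugo's siblings and their issue per stirpes.
The estate is divided into 5 equal shares of 1/5 among Ursula, Mateo, Fernando, Beatriz, Teodoro.
Ursula is living and takes 1/5.
Mateo is living and takes 1/5.
Fernando predeceased; the 1/5 allotted to Fernando's branch passes to Fernando's issue by representation.
The 1/5 is divided into 4 equal shares of 1/20 among Graciela, Lucia, Ines, Elena.
Graciela is living and takes 1/20.
Lucia is living and takes 1/20.
Ines is living and takes 1/20.
Elena is living and takes 1/20.
Beatriz is living and takes 1/5.
Teodoro is living and takes 1/5.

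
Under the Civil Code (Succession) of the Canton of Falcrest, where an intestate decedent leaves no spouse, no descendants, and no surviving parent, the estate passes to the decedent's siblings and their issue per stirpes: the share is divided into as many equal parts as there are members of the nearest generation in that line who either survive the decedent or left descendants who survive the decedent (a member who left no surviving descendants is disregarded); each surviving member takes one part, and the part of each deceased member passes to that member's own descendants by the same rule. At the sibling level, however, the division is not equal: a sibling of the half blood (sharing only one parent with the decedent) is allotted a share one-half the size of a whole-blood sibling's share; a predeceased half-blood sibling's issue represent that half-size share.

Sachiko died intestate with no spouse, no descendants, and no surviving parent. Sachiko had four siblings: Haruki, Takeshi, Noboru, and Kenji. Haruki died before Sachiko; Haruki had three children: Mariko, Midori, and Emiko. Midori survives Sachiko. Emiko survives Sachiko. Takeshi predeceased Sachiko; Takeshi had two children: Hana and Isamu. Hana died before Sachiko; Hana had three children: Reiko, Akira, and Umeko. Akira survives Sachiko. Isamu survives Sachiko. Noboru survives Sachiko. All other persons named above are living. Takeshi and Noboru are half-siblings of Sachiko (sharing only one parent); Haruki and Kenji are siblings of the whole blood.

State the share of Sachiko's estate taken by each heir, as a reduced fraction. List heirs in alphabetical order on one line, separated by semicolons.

No spouse, descendants, or parent survives, so the estate passes to Sachiko's siblings per stirpes.
Half-blood siblings count for one-half the weight of whole-blood siblings at the initial division.
Dividing 1 in proportion to weights (total weight 3): Haruki (weight 1) → 1/3; Takeshi (weight 1/2) → 1/6; Noboru (weight 1/2) → 1/6; Kenji (weight 1) → 1/3.
Haruki predeceased; the 1/3 allotted to Haruki's branch passes to Haruki's issue by representation.
The 1/3 is divided into 3 equal shares of 1/9 among Mariko, Midori, Emiko.
Mariko is living and takes 1/9.
Midori is living and takes 1/9.
Emiko is living and takes 1/9.
Takeshi predeceased; the 1/6 allotted to Takeshi's branch passes to Takeshi's issue by representation.
The 1/6 is divided into 2 equal shares of 1/12 among Hana, Isamu.
Hana predeceased; the 1/12 allotted to Hana's branch passes to Hana's issue by representation.
The 1/12 is divided into 3 equal shares of 1/36 among Reiko, Akira, Umeko.
Reiko is living and takes 1/36.
Akira is living and takes 1/36.
Umeko is living and takes 1/36.
Isamu is living and takes 1/12.
Noboru is living and takes 1/6.
Kenji is living and takes 1/3.

Akira 1/36; Emiko 1/9; Isamu 1/12; Kenji 1/3; Mariko 1/9; Midori 1/9; Noboru 1/6; Reiko 1/36; Umeko 1/36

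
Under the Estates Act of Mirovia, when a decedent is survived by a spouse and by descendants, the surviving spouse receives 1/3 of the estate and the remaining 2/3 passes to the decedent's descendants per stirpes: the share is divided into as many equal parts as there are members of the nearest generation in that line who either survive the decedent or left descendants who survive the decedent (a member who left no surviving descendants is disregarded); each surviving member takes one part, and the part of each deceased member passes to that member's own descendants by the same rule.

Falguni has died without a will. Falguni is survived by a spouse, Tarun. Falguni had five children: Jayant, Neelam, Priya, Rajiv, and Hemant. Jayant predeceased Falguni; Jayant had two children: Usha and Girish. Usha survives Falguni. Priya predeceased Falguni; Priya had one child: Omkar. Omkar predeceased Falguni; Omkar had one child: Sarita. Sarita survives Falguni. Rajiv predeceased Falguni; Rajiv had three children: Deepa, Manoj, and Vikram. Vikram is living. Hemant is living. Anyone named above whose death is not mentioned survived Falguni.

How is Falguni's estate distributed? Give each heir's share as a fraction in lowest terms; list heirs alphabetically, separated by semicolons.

Deepa 2/45; Girish 1/15; Hemant 2/15; Manoj 2/45; Neelam 2/15; Sarita 2/15; Tarun 1/3; Usha 1/15; Vikram 2/45

Tarun, as surviving spouse, takes 1/3.
The remaining 2/3 passes to Falguni's descendants per stirpes.
The 2/3 is divided into 5 equal shares of 2/15 among Jayant, Neelam, Priya, Rajiv, Hemant.
Jayant predeceased; the 2/15 allotted to Jayant's branch passes to Jayant's issue by representation.
The 2/15 is divided into 2 equal shares of 1/15 among Usha, Girish.
Usha is living and takes 1/15.
Girish is living and takes 1/15.
Neelam is living and takes 2/15.
Priya predeceased; the 2/15 allotted to Priya's branch passes to Priya's issue by representation.
Omkar's line is the sole branch at this level, so the full 2/15 passes to Omkar's issue by representation.
Sarita is the sole taker at this level and receives the full 2/15.
Rajiv predeceased; the 2/15 allotted to Rajiv's branch passes to Rajiv's issue by representation.
The 2/15 is divided into 3 equal shares of 2/45 among Deepa, Manoj, Vikram.
Deepa is living and takes 2/45.
Manoj is living and takes 2/45.
Vikram is living and takes 2/45.
Hemant is living and takes 2/15.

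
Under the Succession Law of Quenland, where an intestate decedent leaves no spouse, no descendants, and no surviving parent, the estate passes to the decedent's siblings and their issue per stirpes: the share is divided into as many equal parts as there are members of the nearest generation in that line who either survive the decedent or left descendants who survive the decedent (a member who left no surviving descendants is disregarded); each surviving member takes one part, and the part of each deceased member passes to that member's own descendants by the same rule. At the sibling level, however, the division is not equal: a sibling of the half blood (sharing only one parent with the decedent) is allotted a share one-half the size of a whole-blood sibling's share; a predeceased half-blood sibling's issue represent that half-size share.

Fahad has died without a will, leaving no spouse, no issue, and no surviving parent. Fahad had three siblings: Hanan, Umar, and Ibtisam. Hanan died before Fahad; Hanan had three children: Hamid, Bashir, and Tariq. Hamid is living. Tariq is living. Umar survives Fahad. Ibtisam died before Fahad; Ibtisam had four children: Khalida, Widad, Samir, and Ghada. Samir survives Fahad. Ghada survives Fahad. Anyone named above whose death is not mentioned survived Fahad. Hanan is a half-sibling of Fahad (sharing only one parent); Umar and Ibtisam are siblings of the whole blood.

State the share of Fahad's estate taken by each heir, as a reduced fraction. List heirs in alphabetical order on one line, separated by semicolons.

No spouse, descendants, or parent survives, so the estate passes to Fahad's siblings per stirpes.
Half-blood siblings count for one-half the weight of whole-blood siblings at the initial division.
Dividing 1 in proportion to weights (total weight 5/2): Hanan (weight 1/2) → 1/5; Umar (weight 1) → 2/5; Ibtisam (weight 1) → 2/5.
Hanan predeceased; the 1/5 allotted to Hanan's branch passes to Hanan's issue by representation.
The 1/5 is divided into 3 equal shares of 1/15 among Hamid, Bashir, Tariq.
Hamid is living and takes 1/15.
Bashir is living and takes 1/15.
Tariq is living and takes 1/15.
Umar is living and takes 2/5.
Ibtisam predeceased; the 2/5 allotted to Ibtisam's branch passes to Ibtisam's issue by representation.
The 2/5 is divided into 4 equal shares of 1/10 among Khalida, Widad, Samir, Ghada.
Khalida is living and takes 1/10.
Widad is living and takes 1/10.
Samir is living and takes 1/10.
Ghada is living and takes 1/10.

Bashir 1/15; Ghada 1/10; Hamid 1/15; Khalida 1/10; Samir 1/10; Tariq 1/15; Umar 2/5; Widad 1/10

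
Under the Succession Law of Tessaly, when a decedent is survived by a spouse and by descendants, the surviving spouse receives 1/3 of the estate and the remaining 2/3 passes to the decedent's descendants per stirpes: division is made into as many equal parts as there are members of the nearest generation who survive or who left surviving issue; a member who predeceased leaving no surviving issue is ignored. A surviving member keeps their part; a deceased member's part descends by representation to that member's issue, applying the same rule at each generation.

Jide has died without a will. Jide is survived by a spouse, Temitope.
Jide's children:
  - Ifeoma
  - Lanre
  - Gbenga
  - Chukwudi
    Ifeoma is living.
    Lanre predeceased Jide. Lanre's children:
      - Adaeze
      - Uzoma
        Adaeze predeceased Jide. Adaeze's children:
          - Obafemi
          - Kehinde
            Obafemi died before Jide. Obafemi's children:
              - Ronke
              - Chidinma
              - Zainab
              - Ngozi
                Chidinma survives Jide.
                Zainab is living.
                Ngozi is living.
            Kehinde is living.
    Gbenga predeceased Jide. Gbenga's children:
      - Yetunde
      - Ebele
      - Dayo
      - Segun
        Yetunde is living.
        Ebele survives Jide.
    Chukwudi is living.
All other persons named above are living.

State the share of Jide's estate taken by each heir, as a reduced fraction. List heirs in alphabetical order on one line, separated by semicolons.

Temitope, as surviving spouse, takes 1/3.
The remaining 2/3 passes to Jide's descendants per stirpes.
The 2/3 is divided into 4 equal shares of 1/6 among Ifeoma, Lanre, Gbenga, Chukwudi.
Ifeoma is living and takes 1/6.
Lanre predeceased; the 1/6 allotted to Lanre's branch passes to Lanre's issue by representation.
The 1/6 is divided into 2 equal shares of 1/12 among Adaeze, Uzoma.
Adaeze predeceased; the 1/12 allotted to Adaeze's branch passes to Adaeze's issue by representation.
The 1/12 is divided into 2 equal shares of 1/24 among Obafemi, Kehinde.
Obafemi predeceased; the 1/24 allotted to Obafemi's branch passes to Obafemi's issue by representation.
The 1/24 is divided into 4 equal shares of 1/96 among Ronke, Chidinma, Zainab, Ngozi.
Ronke is living and takes 1/96.
Chidinma is living and takes 1/96.
Zainab is living and takes 1/96.
Ngozi is living and takes 1/96.
Kehinde is living and takes 1/24.
Uzoma is living and takes 1/12.
Gbenga predeceased; the 1/6 allotted to Gbenga's branch passes to Gbenga's issue by representation.
The 1/6 is divided into 4 equal shares of 1/24 among Yetunde, Ebele, Dayo, Segun.
Yetunde is living and takes 1/24.
Ebele is living and takes 1/24.
Dayo is living and takes 1/24.
Segun is living and takes 1/24.
Chukwudi is living and takes 1/6.

Chidinma 1/96; Chukwudi 1/6; Dayo 1/24; Ebele 1/24; Ifeoma 1/6; Kehinde 1/24; Ngozi 1/96; Ronke 1/96; Segun 1/24; Temitope 1/3; Uzoma 1/12; Yetunde 1/24; Zainab 1/96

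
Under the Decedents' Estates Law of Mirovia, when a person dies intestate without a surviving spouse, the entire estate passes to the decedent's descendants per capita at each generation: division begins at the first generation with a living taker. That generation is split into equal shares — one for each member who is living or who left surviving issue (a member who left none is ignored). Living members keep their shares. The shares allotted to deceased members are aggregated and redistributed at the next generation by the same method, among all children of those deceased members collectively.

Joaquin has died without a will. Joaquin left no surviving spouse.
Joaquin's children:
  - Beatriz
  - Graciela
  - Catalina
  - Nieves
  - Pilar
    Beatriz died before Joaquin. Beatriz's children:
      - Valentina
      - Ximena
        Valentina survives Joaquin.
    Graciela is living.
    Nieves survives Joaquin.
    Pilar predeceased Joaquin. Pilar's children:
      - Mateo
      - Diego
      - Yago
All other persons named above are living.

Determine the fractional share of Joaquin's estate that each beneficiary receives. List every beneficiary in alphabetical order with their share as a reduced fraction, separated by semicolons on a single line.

There is no surviving spouse, so the entire estate passes to Joaquin's descendants per capita at each generation.
At generation 1 (Beatriz, Graciela, Catalina, Nieves, Pilar) there are 5 shares of (1)/5 = 1/5 each.
Living: Graciela, Catalina, and Nieves — each takes 1/5.
Deceased: Beatriz and Pilar. Their combined 2/5 is pooled and carried to generation 2.
At generation 2 (Valentina, Ximena, Mateo, Diego, Yago) there are 5 shares of (2/5)/5 = 2/25 each.
Living: Valentina, Ximena, Mateo, Diego, and Yago — each takes 2/25.

Catalina 1/5; Diego 2/25; Graciela 1/5; Mateo 2/25; Nieves 1/5; Valentina 2/25; Ximena 2/25; Yago 2/25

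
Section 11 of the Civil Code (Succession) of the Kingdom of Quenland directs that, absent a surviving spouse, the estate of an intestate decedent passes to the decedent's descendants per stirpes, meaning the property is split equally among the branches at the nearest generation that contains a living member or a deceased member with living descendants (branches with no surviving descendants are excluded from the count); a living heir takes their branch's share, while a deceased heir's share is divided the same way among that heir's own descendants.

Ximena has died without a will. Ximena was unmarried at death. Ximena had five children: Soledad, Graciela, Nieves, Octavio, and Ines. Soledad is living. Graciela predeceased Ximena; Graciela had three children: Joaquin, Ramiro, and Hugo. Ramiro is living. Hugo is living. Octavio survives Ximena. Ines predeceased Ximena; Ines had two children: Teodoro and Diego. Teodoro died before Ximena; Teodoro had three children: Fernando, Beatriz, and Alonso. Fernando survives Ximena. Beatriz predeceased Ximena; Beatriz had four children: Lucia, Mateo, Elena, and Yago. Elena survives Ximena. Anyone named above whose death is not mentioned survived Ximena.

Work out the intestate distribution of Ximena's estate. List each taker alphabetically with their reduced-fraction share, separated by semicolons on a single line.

There is no surviving spouse, so the entire estate passes to Ximena's descendants per stirpes.
The estate is divided into 5 equal shares of 1/5 among Soledad, Graciela, Nieves, Octavio, Ines.
Soledad is living and takes 1/5.
Graciela predeceased; the 1/5 allotted to Graciela's branch passes to Graciela's issue by representation.
The 1/5 is divided into 3 equal shares of 1/15 among Joaquin, Ramiro, Hugo.
Joaquin is living and takes 1/15.
Ramiro is living and takes 1/15.
Hugo is living and takes 1/15.
Nieves is living and takes 1/5.
Octavio is living and takes 1/5.
Ines predeceased; the 1/5 allotted to Ines's branch passes to Ines's issue by representation.
The 1/5 is divided into 2 equal shares of 1/10 among Teodoro, Diego.
Teodoro predeceased; the 1/10 allotted to Teodoro's branch passes to Teodoro's issue by representation.
The 1/10 is divided into 3 equal shares of 1/30 among Fernando, Beatriz, Alonso.
Fernando is living and takes 1/30.
Beatriz predeceased; the 1/30 allotted to Beatriz's branch passes to Beatriz's issue by representation.
The 1/30 is divided into 4 equal shares of 1/120 among Lucia, Mateo, Elena, Yago.
Lucia is living and takes 1/120.
Mateo is living and takes 1/120.
Elena is living and takes 1/120.
Yago is living and takes 1/120.
Alonso is living and takes 1/30.
Diego is living and takes 1/10.

Alonso 1/30; Diego 1/10; Elena 1/120; Fernando 1/30; Hugo 1/15; Joaquin 1/15; Lucia 1/120; Mateo 1/120; Nieves 1/5; Octavio 1/5; Ramiro 1/15; Soledad 1/5; Yago 1/120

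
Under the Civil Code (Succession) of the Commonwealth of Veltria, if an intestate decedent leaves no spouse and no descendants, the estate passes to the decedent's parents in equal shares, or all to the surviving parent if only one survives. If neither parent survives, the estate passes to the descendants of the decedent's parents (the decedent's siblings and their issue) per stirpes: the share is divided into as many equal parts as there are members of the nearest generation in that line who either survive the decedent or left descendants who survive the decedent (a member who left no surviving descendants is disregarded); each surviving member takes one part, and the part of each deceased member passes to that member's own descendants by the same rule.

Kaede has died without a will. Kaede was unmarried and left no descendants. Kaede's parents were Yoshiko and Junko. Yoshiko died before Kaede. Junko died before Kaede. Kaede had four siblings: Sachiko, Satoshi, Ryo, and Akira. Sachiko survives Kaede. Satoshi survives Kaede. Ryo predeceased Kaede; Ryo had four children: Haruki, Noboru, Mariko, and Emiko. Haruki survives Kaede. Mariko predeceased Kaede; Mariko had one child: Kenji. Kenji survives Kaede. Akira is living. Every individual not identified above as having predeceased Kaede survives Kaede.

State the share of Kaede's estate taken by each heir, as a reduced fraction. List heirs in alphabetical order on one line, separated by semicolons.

Neither parent survives and there are no descendants, so the estate passes to Kaede's siblings and their issue per stirpes.
The estate is divided into 4 equal shares of 1/4 among Sachiko, Satoshi, Ryo, Akira.
Sachiko is living and takes 1/4.
Satoshi is living and takes 1/4.
Ryo predeceased; the 1/4 allotted to Ryo's branch passes to Ryo's issue by representation.
The 1/4 is divided into 4 equal shares of 1/16 among Haruki, Noboru, Mariko, Emiko.
Haruki is living and takes 1/16.
Noboru is living and takes 1/16.
Mariko predeceased; the 1/16 allotted to Mariko's branch passes to Mariko's issue by representation.
Kenji is the sole taker at this level and receives the full 1/16.
Emiko is living and takes 1/16.
Akira is living and takes 1/4.

Akira 1/4; Emiko 1/16; Haruki 1/16; Kenji 1/16; Noboru 1/16; Sachiko 1/4; Satoshi 1/4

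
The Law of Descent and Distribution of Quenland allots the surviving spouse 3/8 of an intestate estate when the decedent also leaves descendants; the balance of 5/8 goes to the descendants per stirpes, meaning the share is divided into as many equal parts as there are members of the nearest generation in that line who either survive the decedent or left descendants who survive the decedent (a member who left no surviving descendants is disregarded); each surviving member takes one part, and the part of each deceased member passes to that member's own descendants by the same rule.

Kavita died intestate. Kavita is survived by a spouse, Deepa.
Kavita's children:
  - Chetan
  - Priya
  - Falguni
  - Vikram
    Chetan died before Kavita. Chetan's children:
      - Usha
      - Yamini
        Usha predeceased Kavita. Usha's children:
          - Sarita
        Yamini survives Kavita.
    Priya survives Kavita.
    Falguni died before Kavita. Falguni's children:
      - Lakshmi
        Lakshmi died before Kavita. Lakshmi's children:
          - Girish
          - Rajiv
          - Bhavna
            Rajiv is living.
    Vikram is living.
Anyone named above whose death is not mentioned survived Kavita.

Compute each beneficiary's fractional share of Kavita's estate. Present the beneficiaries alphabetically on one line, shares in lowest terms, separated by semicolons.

Deepa, as surviving spouse, takes 3/8.
The remaining 5/8 passes to Kavita's descendants per stirpes.
The 5/8 is divided into 4 equal shares of 5/32 among Chetan, Priya, Falguni, Vikram.
Chetan predeceased; the 5/32 allotted to Chetan's branch passes to Chetan's issue by representation.
The 5/32 is divided into 2 equal shares of 5/64 among Usha, Yamini.
Usha predeceased; the 5/64 allotted to Usha's branch passes to Usha's issue by representation.
Sarita is the sole taker at this level and receives the full 5/64.
Yamini is living and takes 5/64.
Priya is living and takes 5/32.
Falguni predeceased; the 5/32 allotted to Falguni's branch passes to Falguni's issue by representation.
Lakshmi's line is the sole branch at this level, so the full 5/32 passes to Lakshmi's issue by representation.
The 5/32 is divided into 3 equal shares of 5/96 among Girish, Rajiv, Bhavna.
Girish is living and takes 5/96.
Rajiv is living and takes 5/96.
Bhavna is living and takes 5/96.
Vikram is living and takes 5/32.

Bhavna 5/96; Deepa 3/8; Girish 5/96; Priya 5/32; Rajiv 5/96; Sarita 5/64; Vikram 5/32; Yamini 5/64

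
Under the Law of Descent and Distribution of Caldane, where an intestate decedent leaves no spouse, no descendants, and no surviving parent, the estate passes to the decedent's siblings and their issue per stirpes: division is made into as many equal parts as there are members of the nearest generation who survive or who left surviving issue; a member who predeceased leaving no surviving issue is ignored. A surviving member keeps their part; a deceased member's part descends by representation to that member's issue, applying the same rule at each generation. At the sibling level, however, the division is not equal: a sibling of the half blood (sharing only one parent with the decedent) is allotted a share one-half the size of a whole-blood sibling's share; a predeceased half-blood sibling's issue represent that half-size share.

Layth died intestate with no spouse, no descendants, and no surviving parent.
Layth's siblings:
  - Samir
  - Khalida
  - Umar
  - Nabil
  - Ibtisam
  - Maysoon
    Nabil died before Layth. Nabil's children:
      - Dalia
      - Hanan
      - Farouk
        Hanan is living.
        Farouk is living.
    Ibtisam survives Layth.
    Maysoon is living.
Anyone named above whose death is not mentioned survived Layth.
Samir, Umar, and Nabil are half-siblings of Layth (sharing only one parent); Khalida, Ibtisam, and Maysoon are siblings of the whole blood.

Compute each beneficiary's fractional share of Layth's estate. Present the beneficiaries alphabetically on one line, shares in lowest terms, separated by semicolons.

No spouse, descendants, or parent survives, so the estate passes to Layth's siblings per stirpes.
Half-blood siblings count for one-half the weight of whole-blood siblings at the initial division.
Dividing 1 in proportion to weights (total weight 9/2): Samir (weight 1/2) → 1/9; Khalida (weight 1) → 2/9; Umar (weight 1/2) → 1/9; Nabil (weight 1/2) → 1/9; Ibtisam (weight 1) → 2/9; Maysoon (weight 1) → 2/9.
Samir is living and takes 1/9.
Khalida is living and takes 2/9.
Umar is living and takes 1/9.
Nabil predeceased; the 1/9 allotted to Nabil's branch passes to Nabil's issue by representation.
The 1/9 is divided into 3 equal shares of 1/27 among Dalia, Hanan, Farouk.
Dalia is living and takes 1/27.
Hanan is living and takes 1/27.
Farouk is living and takes 1/27.
Ibtisam is living and takes 2/9.
Maysoon is living and takes 2/9.

Dalia 1/27; Farouk 1/27; Hanan 1/27; Ibtisam 2/9; Khalida 2/9; Maysoon 2/9; Samir 1/9; Umar 1/9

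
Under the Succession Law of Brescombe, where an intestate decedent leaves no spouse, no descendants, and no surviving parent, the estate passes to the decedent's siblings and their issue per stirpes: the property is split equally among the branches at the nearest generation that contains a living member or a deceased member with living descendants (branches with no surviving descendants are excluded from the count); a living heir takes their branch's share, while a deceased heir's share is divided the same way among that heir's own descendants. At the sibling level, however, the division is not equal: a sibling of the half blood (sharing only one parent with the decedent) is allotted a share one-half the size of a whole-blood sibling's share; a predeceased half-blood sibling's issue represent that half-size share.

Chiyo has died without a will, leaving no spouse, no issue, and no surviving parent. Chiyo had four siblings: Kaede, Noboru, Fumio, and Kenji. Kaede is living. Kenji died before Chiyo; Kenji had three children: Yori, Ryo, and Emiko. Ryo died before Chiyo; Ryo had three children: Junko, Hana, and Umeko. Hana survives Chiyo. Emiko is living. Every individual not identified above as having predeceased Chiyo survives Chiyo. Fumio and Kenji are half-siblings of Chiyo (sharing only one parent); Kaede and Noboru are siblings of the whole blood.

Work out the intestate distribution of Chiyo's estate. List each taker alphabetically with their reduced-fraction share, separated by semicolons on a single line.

No spouse, descendants, or parent survives, so the estate passes to Chiyo's siblings per stirpes.
Half-blood siblings count for one-half the weight of whole-blood siblings at the initial division.
Dividing 1 in proportion to weights (total weight 3): Kaede (weight 1) → 1/3; Noboru (weight 1) → 1/3; Fumio (weight 1/2) → 1/6; Kenji (weight 1/2) → 1/6.
Kaede is living and takes 1/3.
Noboru is living and takes 1/3.
Fumio is living and takes 1/6.
Kenji predeceased; the 1/6 allotted to Kenji's branch passes to Kenji's issue by representation.
The 1/6 is divided into 3 equal shares of 1/18 among Yori, Ryo, Emiko.
Yori is living and takes 1/18.
Ryo predeceased; the 1/18 allotted to Ryo's branch passes to Ryo's issue by representation.
The 1/18 is divided into 3 equal shares of 1/54 among Junko, Hana, Umeko.
Junko is living and takes 1/54.
Hana is living and takes 1/54.
Umeko is living and takes 1/54.
Emiko is living and takes 1/18.

Emiko 1/18; Fumio 1/6; Hana 1/54; Junko 1/54; Kaede 1/3; Noboru 1/3; Umeko 1/54; Yori 1/18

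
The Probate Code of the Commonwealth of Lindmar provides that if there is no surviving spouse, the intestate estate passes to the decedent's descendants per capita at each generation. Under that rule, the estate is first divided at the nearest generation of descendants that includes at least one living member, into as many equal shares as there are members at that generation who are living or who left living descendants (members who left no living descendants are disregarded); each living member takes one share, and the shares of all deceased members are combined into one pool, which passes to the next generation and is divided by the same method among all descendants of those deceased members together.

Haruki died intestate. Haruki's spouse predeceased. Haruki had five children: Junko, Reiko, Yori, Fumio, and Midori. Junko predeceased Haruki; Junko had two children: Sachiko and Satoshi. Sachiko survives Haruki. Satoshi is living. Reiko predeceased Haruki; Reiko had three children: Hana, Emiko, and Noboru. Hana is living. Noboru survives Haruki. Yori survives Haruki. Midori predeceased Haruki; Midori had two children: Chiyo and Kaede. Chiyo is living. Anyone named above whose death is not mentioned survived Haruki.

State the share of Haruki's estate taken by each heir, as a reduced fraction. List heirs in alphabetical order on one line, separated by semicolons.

There is no surviving spouse, so the entire estate passes to Haruki's descendants per capita at each generation.
At generation 1 (Junko, Reiko, Yori, Fumio, Midori) there are 5 shares of (1)/5 = 1/5 each.
Living: Yori and Fumio — each takes 1/5.
Deceased: Junko, Reiko, and Midori. Their combined 3/5 is pooled and carried to generation 2.
At generation 2 (Sachiko, Satoshi, Hana, Emiko, Noboru, Chiyo, Kaede) there are 7 shares of (3/5)/7 = 3/35 each.
Living: Sachiko, Satoshi, Hana, Emiko, Noboru, Chiyo, and Kaede — each takes 3/35.

Chiyo 3/35; Emiko 3/35; Fumio 1/5; Hana 3/35; Kaede 3/35; Noboru 3/35; Sachiko 3/35; Satoshi 3/35; Yori 1/5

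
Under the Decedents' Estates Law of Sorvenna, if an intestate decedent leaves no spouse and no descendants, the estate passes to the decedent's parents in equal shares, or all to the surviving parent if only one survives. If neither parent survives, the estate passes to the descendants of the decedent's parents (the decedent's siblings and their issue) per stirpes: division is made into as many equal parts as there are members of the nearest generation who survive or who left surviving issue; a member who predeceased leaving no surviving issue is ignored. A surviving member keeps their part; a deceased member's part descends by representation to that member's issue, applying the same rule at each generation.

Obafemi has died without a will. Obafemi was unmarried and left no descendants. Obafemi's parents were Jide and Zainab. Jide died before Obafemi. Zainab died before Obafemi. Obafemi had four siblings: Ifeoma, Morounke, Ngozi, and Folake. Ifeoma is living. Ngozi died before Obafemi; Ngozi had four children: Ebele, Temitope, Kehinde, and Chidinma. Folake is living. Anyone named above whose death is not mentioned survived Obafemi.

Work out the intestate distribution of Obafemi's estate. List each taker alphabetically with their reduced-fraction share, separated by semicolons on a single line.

Chidinma 1/16; Ebele 1/16; Folake 1/4; Ifeoma 1/4; Kehinde 1/16; Morounke 1/4; Temitope 1/16

Neither parent survives and there are no descendants, so the estate passes to Obafemi's siblings and their issue per stirpes.
The estate is divided into 4 equal shares of 1/4 among Ifeoma, Morounke, Ngozi, Folake.
Ifeoma is living and takes 1/4.
Morounke is living and takes 1/4.
Ngozi predeceased; the 1/4 allotted to Ngozi's branch passes to Ngozi's issue by representation.
The 1/4 is divided into 4 equal shares of 1/16 among Ebele, Temitope, Kehinde, Chidinma.
Ebele is living and takes 1/16.
Temitope is living and takes 1/16.
Kehinde is living and takes 1/16.
Chidinma is living and takes 1/16.
Folake is living and takes 1/4.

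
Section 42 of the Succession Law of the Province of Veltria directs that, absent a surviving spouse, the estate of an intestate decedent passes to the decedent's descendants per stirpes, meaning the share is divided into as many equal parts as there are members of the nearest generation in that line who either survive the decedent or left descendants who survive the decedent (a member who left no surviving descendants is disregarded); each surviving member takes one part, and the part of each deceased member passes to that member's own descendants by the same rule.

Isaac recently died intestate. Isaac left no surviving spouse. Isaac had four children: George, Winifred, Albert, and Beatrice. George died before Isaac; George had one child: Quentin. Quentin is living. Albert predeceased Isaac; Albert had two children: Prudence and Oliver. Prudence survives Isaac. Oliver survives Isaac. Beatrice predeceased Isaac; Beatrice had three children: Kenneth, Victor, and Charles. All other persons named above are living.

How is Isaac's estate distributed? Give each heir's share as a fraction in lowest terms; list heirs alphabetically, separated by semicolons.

Charles 1/12; Kenneth 1/12; Oliver 1/8; Prudence 1/8; Quentin 1/4; Victor 1/12; Winifred 1/4

There is no surviving spouse, so the entire estate passes to Isaac's descendants per stirpes.
The estate is divided into 4 equal shares of 1/4 among George, Winifred, Albert, Beatrice.
George predeceased; the 1/4 allotted to George's branch passes to George's issue by representation.
Quentin is the sole taker at this level and receives the full 1/4.
Winifred is living and takes 1/4.
Albert predeceased; the 1/4 allotted to Albert's branch passes to Albert's issue by representation.
The 1/4 is divided into 2 equal shares of 1/8 among Prudence, Oliver.
Prudence is living and takes 1/8.
Oliver is living and takes 1/8.
Beatrice predeceased; the 1/4 allotted to Beatrice's branch passes to Beatrice's issue by representation.
The 1/4 is divided into 3 equal shares of 1/12 among Kenneth, Victor, Charles.
Kenneth is living and takes 1/12.
Victor is living and takes 1/12.
Charles is living and takes 1/12.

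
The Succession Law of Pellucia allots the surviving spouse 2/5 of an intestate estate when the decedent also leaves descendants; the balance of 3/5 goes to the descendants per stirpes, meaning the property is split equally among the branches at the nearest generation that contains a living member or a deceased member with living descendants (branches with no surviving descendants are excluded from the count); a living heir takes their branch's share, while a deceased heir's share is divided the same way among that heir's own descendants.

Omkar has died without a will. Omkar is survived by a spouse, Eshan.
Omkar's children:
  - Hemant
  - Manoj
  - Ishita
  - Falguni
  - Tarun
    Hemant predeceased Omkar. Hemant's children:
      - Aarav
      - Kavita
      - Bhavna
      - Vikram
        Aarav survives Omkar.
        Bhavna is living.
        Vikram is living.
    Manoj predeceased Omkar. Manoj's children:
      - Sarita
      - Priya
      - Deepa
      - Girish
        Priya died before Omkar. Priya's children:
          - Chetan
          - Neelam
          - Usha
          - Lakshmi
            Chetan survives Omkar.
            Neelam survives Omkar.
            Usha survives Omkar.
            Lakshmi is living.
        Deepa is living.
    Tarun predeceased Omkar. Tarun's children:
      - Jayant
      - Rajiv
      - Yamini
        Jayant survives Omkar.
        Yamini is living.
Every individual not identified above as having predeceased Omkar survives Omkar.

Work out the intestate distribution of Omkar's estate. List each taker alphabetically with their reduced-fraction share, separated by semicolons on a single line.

Eshan, as surviving spouse, takes 2/5.
The remaining 3/5 passes to Omkar's descendants per stirpes.
The 3/5 is divided into 5 equal shares of 3/25 among Hemant, Manoj, Ishita, Falguni, Tarun.
Hemant predeceased; the 3/25 allotted to Hemant's branch passes to Hemant's issue by representation.
The 3/25 is divided into 4 equal shares of 3/100 among Aarav, Kavita, Bhavna, Vikram.
Aarav is living and takes 3/100.
Kavita is living and takes 3/100.
Bhavna is living and takes 3/100.
Vikram is living and takes 3/100.
Manoj predeceased; the 3/25 allotted to Manoj's branch passes to Manoj's issue by representation.
The 3/25 is divided into 4 equal shares of 3/100 among Sarita, Priya, Deepa, Girish.
Sarita is living and takes 3/100.
Priya predeceased; the 3/100 allotted to Priya's branch passes to Priya's issue by representation.
The 3/100 is divided into 4 equal shares of 3/400 among Chetan, Neelam, Usha, Lakshmi.
Chetan is living and takes 3/400.
Neelam is living and takes 3/400.
Usha is living and takes 3/400.
Lakshmi is living and takes 3/400.
Deepa is living and takes 3/100.
Girish is living and takes 3/100.
Ishita is living and takes 3/25.
Falguni is living and takes 3/25.
Tarun predeceased; the 3/25 allotted to Tarun's branch passes to Tarun's issue by representation.
The 3/25 is divided into 3 equal shares of 1/25 among Jayant, Rajiv, Yamini.
Jayant is living and takes 1/25.
Rajiv is living and takes 1/25.
Yamini is living and takes 1/25.

Aarav 3/100; Bhavna 3/100; Chetan 3/400; Deepa 3/100; Eshan 2/5; Falguni 3/25; Girish 3/100; Ishita 3/25; Jayant 1/25; Kavita 3/100; Lakshmi 3/400; Neelam 3/400; Rajiv 1/25; Sarita 3/100; Usha 3/400; Vikram 3/100; Yamini 1/25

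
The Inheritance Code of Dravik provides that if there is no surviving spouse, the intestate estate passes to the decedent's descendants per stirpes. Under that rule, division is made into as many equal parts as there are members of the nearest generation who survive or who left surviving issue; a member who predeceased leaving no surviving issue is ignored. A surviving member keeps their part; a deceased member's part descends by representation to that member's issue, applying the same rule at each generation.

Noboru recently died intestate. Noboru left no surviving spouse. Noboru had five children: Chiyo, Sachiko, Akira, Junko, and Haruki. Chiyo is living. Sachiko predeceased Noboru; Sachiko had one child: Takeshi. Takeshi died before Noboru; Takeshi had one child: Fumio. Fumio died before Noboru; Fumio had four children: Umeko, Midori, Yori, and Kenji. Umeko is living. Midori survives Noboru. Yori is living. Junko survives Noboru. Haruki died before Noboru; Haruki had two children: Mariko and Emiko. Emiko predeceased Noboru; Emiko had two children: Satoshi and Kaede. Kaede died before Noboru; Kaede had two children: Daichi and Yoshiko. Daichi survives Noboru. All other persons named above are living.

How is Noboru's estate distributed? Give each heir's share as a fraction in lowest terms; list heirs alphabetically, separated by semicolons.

There is no surviving spouse, so the entire estate passes to Noboru's descendants per stirpes.
The estate is divided into 5 equal shares of 1/5 among Chiyo, Sachiko, Akira, Junko, Haruki.
Chiyo is living and takes 1/5.
Sachiko predeceased; the 1/5 allotted to Sachiko's branch passes to Sachiko's issue by representation.
Takeshi's line is the sole branch at this level, so the full 1/5 passes to Takeshi's issue by representation.
Fumio's line is the sole branch at this level, so the full 1/5 passes to Fumio's issue by representation.
The 1/5 is divided into 4 equal shares of 1/20 among Umeko, Midori, Yori, Kenji.
Umeko is living and takes 1/20.
Midori is living and takes 1/20.
Yori is living and takes 1/20.
Kenji is living and takes 1/20.
Akira is living and takes 1/5.
Junko is living and takes 1/5.
Haruki predeceased; the 1/5 allotted to Haruki's branch passes to Haruki's issue by representation.
The 1/5 is divided into 2 equal shares of 1/10 among Mariko, Emiko.
Mariko is living and takes 1/10.
Emiko predeceased; the 1/10 allotted to Emiko's branch passes to Emiko's issue by representation.
The 1/10 is divided into 2 equal shares of 1/20 among Satoshi, Kaede.
Satoshi is living and takes 1/20.
Kaede predeceased; the 1/20 allotted to Kaede's branch passes to Kaede's issue by representation.
The 1/20 is divided into 2 equal shares of 1/40 among Daichi, Yoshiko.
Daichi is living and takes 1/40.
Yoshiko is living and takes 1/40.

Akira 1/5; Chiyo 1/5; Daichi 1/40; Junko 1/5; Kenji 1/20; Mariko 1/10; Midori 1/20; Satoshi 1/20; Umeko 1/20; Yori 1/20; Yoshiko 1/40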